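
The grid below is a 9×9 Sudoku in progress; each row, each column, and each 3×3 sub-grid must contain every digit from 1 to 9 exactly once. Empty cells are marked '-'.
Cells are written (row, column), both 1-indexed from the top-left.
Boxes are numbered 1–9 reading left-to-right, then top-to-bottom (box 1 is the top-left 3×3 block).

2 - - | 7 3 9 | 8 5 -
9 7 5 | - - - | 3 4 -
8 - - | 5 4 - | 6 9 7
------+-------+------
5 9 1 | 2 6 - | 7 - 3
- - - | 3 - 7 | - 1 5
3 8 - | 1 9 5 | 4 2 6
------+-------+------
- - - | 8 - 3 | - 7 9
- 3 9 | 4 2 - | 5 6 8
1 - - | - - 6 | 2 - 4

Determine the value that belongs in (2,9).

Cell (2,9) itself could take any of {1, 2} by direct elimination.
Consider where 2 can go in column 9.
(1,9) is out (row 1 already has a 2).
So the only cell in column 9 that can hold 2 is (2,9).
Therefore (2,9) = 2.

2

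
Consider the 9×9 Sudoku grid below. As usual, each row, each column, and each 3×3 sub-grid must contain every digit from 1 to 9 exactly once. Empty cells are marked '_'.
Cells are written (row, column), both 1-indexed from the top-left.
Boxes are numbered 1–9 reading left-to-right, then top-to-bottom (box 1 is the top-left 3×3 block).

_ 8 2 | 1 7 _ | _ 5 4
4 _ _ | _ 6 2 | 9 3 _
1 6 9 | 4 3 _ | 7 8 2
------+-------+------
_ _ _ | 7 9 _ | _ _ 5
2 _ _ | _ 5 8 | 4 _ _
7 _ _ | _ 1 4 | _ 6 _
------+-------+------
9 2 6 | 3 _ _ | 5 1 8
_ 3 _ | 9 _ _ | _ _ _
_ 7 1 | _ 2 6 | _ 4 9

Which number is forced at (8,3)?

Cell (8,3) itself could take any of {4, 5, 8} by direct elimination.
Consider where 4 can go in box 7.
(8,1) is out (column 1 already has a 4).
(9,1) is out (row 9 already has a 4).
So the only cell in box 7 that can hold 4 is (8,3).
Therefore (8,3) = 4.

4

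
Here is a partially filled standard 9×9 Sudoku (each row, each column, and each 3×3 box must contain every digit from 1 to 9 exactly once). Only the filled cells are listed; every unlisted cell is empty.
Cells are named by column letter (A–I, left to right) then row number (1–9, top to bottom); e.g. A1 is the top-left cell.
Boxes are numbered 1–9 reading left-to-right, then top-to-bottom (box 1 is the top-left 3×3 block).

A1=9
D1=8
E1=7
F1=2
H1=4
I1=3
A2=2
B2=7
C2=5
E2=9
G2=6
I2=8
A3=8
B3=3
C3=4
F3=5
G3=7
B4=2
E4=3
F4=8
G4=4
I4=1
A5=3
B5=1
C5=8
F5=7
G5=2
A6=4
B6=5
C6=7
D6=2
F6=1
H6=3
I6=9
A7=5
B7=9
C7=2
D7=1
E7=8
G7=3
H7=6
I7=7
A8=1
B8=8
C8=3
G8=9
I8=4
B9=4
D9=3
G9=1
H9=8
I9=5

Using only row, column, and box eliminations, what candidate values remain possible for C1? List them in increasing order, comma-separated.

1,6

Row 1 already contains {2, 3, 4, 7, 8, 9}.
Column C already contains {2, 3, 4, 5, 7, 8}.
Its 3×3 block (box 1) already contains {2, 3, 4, 5, 7, 8, 9}.
Removing those from 1–9 leaves {1, 6} as the candidates for C1.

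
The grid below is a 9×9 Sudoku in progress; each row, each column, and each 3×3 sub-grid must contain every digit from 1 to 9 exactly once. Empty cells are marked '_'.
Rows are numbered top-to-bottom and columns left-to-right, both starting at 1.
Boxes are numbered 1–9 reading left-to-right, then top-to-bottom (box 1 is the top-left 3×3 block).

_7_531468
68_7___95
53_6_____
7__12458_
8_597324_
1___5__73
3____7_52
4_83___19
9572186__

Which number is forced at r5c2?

Row 5 already contains {2, 3, 4, 5, 7, 8, 9}.
Column 2 already contains {3, 5, 7, 8}.
Its 3×3 block (box 4) already contains {1, 5, 7, 8}.
The only value from 1–9 not eliminated is 6, so r5c2 = 6.

6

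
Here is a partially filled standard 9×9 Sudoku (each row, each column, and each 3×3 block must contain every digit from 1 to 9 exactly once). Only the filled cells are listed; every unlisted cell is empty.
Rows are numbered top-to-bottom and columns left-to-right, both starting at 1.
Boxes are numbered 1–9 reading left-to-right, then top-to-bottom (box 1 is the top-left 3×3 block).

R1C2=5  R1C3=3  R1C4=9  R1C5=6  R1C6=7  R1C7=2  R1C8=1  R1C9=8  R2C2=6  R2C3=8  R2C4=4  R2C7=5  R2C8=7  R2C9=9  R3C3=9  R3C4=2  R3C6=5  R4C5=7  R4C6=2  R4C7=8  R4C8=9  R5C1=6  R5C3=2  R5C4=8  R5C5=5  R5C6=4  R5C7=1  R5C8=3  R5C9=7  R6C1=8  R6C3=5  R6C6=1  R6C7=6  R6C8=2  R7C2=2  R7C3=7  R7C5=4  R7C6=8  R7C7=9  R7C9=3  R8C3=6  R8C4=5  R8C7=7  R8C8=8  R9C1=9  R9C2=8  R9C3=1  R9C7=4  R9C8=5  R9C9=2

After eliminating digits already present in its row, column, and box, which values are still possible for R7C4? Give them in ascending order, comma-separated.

Row 7 already contains {2, 3, 4, 7, 8, 9}.
Column 4 already contains {2, 4, 5, 8, 9}.
Its 3×3 block (box 8) already contains {4, 5, 8}.
Removing those from 1–9 leaves {1, 6} as the candidates for R7C4.

1,6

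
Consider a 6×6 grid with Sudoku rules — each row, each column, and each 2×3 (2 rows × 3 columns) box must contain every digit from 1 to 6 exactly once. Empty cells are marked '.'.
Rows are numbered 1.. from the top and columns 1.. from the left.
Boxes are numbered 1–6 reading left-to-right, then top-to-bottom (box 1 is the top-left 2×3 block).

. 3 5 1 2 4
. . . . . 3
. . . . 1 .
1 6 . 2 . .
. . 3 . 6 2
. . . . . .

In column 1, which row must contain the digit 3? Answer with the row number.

3

Consider where 3 can go in column 1.
row 1, column 1 is out (row 1 already has a 3).
row 2, column 1 is out (row 2 already has a 3).
row 5, column 1 is out (row 5 already has a 3).
row 6, column 1 is out (box 5 already has a 3).
So the only cell in column 1 that can hold 3 is row 3, column 1.
That is row 3.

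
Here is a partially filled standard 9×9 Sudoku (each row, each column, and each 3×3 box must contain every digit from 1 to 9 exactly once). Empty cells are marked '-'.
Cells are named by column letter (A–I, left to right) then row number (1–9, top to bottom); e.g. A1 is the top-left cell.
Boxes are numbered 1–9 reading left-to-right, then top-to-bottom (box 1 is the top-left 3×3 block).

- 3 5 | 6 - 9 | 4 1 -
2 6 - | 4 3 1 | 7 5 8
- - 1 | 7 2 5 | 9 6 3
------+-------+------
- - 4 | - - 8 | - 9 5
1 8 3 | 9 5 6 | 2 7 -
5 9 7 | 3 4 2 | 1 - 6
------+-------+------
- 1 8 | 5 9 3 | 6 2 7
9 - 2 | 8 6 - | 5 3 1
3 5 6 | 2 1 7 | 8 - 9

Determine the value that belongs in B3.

Row 3 already contains {1, 2, 3, 5, 6, 7, 9}.
Column B already contains {1, 3, 5, 6, 8, 9}.
Its 3×3 block (box 1) already contains {1, 2, 3, 5, 6}.
The only value from 1–9 not eliminated is 4, so B3 = 4.

4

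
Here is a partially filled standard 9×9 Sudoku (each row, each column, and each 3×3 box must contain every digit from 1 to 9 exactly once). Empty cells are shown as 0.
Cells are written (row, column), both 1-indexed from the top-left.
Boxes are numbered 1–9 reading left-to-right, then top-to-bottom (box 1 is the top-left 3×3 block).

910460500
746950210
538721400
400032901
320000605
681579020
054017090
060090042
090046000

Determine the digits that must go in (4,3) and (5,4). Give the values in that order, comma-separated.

For (4,3):
  Consider where 5 can go in row 4.
  (4,2) is out (column 2 already has a 5).
  (4,4) is out (column 4 already has a 5).
  (4,8) is out (box 6 already has a 5).
  So the only cell in row 4 that can hold 5 is (4,3).
  So (4,3) = 5.
For (5,4):
  Consider where 1 can go in box 5.
  (4,4) is out (row 4 already has a 1).
  (5,5) is out (column 5 already has a 1).
  (5,6) is out (column 6 already has a 1).
  So the only cell in box 5 that can hold 1 is (5,4).
  So (5,4) = 1.

5,1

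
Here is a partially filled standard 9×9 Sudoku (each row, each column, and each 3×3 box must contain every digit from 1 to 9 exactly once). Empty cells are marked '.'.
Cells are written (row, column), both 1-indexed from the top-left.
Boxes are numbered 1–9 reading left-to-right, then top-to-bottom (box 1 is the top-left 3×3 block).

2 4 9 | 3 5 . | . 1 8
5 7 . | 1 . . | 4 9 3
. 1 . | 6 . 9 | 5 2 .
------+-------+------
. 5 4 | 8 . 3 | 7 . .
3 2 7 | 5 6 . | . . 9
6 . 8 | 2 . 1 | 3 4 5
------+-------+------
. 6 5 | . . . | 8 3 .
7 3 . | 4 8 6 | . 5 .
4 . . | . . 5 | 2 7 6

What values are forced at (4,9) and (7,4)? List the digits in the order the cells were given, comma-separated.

2,7

For (4,9):
  Consider where 2 can go in box 6.
  (4,8) is out (column 8 already has a 2).
  (5,7) is out (row 5 already has a 2).
  (5,8) is out (row 5 already has a 2).
  So the only cell in box 6 that can hold 2 is (4,9).
  So (4,9) = 2.
For (7,4):
  Consider where 7 can go in column 4.
  (9,4) is out (row 9 already has a 7).
  So the only cell in column 4 that can hold 7 is (7,4).
  So (7,4) = 7.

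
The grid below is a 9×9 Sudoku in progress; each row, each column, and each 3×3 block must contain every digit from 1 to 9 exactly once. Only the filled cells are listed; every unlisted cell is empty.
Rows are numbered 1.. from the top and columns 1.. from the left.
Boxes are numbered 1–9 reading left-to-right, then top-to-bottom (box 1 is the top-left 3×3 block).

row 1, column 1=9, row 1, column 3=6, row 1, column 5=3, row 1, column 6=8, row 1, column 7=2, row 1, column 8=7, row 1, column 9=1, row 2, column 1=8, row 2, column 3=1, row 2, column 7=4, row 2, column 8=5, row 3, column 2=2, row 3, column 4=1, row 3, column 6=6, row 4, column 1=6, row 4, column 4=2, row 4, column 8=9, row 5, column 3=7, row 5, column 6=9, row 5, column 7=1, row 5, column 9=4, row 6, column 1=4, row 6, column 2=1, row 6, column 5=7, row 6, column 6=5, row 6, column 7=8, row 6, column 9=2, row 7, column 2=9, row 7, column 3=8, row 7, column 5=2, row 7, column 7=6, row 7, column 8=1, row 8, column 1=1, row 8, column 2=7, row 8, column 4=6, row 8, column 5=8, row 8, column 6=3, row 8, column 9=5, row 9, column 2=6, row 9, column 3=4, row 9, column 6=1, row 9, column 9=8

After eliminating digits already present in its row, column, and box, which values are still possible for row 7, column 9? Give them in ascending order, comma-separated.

Row 7 already contains {1, 2, 6, 8, 9}.
Column 9 already contains {1, 2, 4, 5, 8}.
Its 3×3 block (box 9) already contains {1, 5, 6, 8}.
Removing those from 1–9 leaves {3, 7} as the candidates for row 7, column 9.

3,7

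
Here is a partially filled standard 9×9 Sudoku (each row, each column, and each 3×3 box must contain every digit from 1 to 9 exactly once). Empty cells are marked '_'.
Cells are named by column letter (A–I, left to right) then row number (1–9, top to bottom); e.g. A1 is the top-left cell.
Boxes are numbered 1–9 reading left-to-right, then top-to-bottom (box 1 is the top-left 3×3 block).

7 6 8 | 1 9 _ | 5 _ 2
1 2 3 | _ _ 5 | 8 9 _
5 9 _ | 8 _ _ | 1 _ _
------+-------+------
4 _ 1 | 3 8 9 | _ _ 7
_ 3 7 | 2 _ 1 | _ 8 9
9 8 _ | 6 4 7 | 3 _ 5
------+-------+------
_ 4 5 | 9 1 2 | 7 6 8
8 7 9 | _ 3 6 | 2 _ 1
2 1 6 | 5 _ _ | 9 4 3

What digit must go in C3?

4

Row 3 already contains {1, 5, 8, 9}.
Column C already contains {1, 3, 5, 6, 7, 8, 9}.
Its 3×3 block (box 1) already contains {1, 2, 3, 5, 6, 7, 8, 9}.
The only value from 1–9 not eliminated is 4, so C3 = 4.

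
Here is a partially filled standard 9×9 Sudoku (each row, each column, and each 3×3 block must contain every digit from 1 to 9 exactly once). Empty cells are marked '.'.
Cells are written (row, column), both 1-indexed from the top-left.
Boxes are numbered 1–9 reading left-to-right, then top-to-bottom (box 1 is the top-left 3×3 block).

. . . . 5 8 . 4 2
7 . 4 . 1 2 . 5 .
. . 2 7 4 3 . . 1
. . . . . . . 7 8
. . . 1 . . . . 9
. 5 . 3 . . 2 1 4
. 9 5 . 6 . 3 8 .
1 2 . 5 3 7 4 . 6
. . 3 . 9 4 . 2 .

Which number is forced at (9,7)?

1

Cell (9,7) itself could take any of {1, 5, 7} by direct elimination.
Consider where 1 can go in row 9.
(9,1) is out (column 1 already has a 1).
(9,2) is out (box 7 already has a 1).
(9,4) is out (column 4 already has a 1).
(9,9) is out (column 9 already has a 1).
So the only cell in row 9 that can hold 1 is (9,7).
Therefore (9,7) = 1.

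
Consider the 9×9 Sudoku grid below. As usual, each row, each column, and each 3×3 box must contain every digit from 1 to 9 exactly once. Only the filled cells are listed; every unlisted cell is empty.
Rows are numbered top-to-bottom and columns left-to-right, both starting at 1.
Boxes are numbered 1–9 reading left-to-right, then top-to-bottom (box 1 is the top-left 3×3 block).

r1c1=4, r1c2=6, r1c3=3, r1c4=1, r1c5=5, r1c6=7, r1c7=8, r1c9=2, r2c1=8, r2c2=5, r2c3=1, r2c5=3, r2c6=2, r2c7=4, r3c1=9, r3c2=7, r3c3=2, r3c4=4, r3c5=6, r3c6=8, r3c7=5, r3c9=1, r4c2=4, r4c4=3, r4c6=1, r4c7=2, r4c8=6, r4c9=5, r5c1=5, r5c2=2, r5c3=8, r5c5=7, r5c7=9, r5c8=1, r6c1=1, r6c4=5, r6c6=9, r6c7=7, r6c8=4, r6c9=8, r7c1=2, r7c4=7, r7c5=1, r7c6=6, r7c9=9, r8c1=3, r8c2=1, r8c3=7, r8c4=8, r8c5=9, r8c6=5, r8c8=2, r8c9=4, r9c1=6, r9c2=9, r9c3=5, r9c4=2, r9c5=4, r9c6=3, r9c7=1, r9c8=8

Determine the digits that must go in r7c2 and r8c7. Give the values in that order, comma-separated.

For r7c2:
  Row 7 already contains {1, 2, 6, 7, 9}.
  Column 2 already contains {1, 2, 4, 5, 6, 7, 9}.
  Its 3×3 block (box 7) already contains {1, 2, 3, 5, 6, 7, 9}.
  The only value from 1–9 not eliminated is 8, so r7c2 = 8.
For r8c7:
  Row 8 already contains {1, 2, 3, 4, 5, 7, 8, 9}.
  Column 7 already contains {1, 2, 4, 5, 7, 8, 9}.
  Its 3×3 block (box 9) already contains {1, 2, 4, 8, 9}.
  The only value from 1–9 not eliminated is 6, so r8c7 = 6.

8,6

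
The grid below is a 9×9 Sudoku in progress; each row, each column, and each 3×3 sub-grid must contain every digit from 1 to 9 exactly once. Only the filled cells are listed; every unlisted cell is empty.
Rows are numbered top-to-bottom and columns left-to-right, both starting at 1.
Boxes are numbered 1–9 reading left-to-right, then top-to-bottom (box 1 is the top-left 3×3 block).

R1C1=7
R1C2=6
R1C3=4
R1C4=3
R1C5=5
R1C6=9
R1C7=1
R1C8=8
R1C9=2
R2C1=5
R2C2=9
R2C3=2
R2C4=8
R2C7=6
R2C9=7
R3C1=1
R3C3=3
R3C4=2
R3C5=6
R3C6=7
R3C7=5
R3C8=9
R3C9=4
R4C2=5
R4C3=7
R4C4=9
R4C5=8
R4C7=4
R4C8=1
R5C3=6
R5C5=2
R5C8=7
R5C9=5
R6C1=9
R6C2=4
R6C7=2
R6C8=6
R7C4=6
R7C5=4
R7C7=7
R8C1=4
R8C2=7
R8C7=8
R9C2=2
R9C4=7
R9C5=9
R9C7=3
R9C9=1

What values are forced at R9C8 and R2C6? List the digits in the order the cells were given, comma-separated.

4,4

For R9C8:
  Consider where 4 can go in box 9.
  R7C8 is out (row 7 already has a 4).
  R7C9 is out (row 7 already has a 4).
  R8C8 is out (row 8 already has a 4).
  R8C9 is out (row 8 already has a 4).
  So the only cell in box 9 that can hold 4 is R9C8.
  So R9C8 = 4.
For R2C6:
  Consider where 4 can go in box 2.
  R2C5 is out (column 5 already has a 4).
  So the only cell in box 2 that can hold 4 is R2C6.
  So R2C6 = 4.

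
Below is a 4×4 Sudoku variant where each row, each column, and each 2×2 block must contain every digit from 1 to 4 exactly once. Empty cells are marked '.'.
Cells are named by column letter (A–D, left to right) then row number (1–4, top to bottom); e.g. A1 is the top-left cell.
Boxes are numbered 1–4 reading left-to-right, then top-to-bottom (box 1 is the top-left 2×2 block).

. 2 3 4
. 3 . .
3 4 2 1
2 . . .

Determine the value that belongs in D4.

3

Row 4 already contains {2}.
Column D already contains {1, 4}.
Its 2×2 block (box 4) already contains {1, 2}.
The only value from 1–4 not eliminated is 3, so D4 = 3.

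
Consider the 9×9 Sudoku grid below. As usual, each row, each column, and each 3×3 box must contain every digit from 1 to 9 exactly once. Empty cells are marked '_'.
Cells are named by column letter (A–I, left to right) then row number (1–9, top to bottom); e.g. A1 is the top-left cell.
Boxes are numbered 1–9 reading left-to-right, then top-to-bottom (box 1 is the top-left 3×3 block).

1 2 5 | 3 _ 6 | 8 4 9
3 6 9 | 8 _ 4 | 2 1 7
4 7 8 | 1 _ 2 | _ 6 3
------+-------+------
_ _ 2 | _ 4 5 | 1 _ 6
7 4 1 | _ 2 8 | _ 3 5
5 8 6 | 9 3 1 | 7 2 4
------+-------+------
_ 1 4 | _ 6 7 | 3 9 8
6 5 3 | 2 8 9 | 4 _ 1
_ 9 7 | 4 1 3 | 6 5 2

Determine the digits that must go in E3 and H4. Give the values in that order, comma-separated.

For E3:
  Consider where 9 can go in box 2.
  E1 is out (row 1 already has a 9).
  E2 is out (row 2 already has a 9).
  So the only cell in box 2 that can hold 9 is E3.
  So E3 = 9.
For H4:
  Row 4 already contains {1, 2, 4, 5, 6}.
  Column H already contains {1, 2, 3, 4, 5, 6, 9}.
  Its 3×3 block (box 6) already contains {1, 2, 3, 4, 5, 6, 7}.
  The only value from 1–9 not eliminated is 8, so H4 = 8.

9,8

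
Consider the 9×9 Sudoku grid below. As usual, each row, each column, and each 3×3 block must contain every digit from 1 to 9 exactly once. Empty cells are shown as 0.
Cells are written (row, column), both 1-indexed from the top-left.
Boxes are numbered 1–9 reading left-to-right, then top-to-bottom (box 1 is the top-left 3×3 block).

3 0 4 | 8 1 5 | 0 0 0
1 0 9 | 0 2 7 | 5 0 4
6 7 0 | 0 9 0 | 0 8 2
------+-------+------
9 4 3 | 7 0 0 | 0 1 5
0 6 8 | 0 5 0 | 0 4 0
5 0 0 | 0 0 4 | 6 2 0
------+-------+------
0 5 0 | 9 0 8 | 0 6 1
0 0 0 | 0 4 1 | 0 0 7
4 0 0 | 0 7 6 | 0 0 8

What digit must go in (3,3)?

5

Row 3 already contains {2, 6, 7, 8, 9}.
Column 3 already contains {3, 4, 8, 9}.
Its 3×3 block (box 1) already contains {1, 3, 4, 6, 7, 9}.
The only value from 1–9 not eliminated is 5, so (3,3) = 5.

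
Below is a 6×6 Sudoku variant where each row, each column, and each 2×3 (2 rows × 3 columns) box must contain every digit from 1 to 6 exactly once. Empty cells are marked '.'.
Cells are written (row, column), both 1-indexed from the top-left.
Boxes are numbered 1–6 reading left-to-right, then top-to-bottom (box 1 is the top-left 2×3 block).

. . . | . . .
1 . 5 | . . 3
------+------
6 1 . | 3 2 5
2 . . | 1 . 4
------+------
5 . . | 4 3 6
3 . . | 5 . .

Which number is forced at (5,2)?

Row 5 already contains {3, 4, 5, 6}.
Column 2 already contains {1}.
Its 2×3 block (box 5) already contains {3, 5}.
The only value from 1–6 not eliminated is 2, so (5,2) = 2.

2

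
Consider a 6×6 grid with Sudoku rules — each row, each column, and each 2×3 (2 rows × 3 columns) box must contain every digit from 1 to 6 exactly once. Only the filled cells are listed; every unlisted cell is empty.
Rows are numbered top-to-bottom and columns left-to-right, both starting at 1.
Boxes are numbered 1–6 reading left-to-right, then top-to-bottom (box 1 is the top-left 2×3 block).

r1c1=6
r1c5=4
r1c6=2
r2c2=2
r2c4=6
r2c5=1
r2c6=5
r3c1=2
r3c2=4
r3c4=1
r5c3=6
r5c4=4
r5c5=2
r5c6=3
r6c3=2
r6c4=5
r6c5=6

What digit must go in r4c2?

Cell r4c2 itself could take any of {1, 3, 5, 6} by direct elimination.
Consider where 6 can go in column 2.
r1c2 is out (row 1 already has a 6).
r5c2 is out (row 5 already has a 6).
r6c2 is out (row 6 already has a 6).
So the only cell in column 2 that can hold 6 is r4c2.
Therefore r4c2 = 6.

6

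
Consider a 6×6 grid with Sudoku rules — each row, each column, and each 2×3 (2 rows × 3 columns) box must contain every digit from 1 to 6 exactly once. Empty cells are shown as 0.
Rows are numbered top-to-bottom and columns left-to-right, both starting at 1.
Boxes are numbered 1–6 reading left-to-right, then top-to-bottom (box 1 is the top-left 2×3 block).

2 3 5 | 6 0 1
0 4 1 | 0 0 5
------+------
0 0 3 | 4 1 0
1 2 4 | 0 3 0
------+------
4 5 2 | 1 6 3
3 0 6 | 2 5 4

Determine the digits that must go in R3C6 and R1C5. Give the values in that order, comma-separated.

2,4

For R3C6:
  Consider where 2 can go in column 6.
  R4C6 is out (row 4 already has a 2).
  So the only cell in column 6 that can hold 2 is R3C6.
  So R3C6 = 2.
For R1C5:
  Row 1 already contains {1, 2, 3, 5, 6}.
  Column 5 already contains {1, 3, 5, 6}.
  Its 2×3 block (box 2) already contains {1, 5, 6}.
  The only value from 1–6 not eliminated is 4, so R1C5 = 4.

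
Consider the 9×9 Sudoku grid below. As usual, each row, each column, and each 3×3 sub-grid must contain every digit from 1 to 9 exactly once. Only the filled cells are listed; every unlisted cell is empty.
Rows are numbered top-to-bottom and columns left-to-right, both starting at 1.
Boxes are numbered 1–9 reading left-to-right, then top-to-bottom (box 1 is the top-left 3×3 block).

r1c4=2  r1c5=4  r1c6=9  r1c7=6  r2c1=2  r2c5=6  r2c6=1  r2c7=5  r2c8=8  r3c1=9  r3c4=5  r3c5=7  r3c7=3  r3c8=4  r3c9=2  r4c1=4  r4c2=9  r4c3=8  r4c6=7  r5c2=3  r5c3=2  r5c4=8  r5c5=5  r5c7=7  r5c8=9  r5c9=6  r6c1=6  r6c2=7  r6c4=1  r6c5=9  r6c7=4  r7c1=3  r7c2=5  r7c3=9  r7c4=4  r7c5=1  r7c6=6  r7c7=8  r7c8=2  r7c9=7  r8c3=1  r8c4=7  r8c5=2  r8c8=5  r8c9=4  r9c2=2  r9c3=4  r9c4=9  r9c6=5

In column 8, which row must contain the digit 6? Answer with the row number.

Consider where 6 can go in column 8.
r1c8 is out (row 1 already has a 6).
r4c8 is out (box 6 already has a 6).
r6c8 is out (row 6 already has a 6).
So the only cell in column 8 that can hold 6 is r9c8.
That is row 9.

9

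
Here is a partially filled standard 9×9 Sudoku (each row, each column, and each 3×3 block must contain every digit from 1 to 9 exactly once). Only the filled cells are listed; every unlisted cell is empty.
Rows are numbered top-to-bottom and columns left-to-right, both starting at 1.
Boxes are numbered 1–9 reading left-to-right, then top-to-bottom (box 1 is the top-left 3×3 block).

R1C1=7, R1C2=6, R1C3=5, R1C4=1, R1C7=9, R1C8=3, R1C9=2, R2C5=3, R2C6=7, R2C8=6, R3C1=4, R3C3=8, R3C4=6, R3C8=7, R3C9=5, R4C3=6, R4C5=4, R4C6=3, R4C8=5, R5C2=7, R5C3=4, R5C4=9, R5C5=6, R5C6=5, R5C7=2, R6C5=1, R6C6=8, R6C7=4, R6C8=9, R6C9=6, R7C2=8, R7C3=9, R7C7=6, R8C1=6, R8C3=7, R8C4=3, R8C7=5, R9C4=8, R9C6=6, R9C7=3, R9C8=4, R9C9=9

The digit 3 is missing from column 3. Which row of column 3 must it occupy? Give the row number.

6

Consider where 3 can go in column 3.
R2C3 is out (row 2 already has a 3).
R9C3 is out (row 9 already has a 3).
So the only cell in column 3 that can hold 3 is R6C3.
That is row 6.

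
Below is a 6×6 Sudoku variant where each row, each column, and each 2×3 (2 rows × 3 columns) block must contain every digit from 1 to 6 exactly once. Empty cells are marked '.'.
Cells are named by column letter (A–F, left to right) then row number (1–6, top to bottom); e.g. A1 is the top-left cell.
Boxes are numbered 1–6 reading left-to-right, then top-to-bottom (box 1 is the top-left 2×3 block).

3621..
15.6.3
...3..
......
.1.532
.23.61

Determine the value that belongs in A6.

Cell A6 itself could take any of {4, 5} by direct elimination.
Consider where 5 can go in row 6.
D6 is out (column D already has a 5).
So the only cell in row 6 that can hold 5 is A6.
Therefore A6 = 5.

5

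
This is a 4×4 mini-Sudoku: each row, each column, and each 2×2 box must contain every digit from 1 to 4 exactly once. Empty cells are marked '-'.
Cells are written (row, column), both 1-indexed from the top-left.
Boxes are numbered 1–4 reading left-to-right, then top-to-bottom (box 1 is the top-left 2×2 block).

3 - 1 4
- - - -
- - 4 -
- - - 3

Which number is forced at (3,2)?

3

Cell (3,2) itself could take any of {1, 2, 3} by direct elimination.
Consider where 3 can go in column 2.
(1,2) is out (row 1 already has a 3).
(2,2) is out (box 1 already has a 3).
(4,2) is out (row 4 already has a 3).
So the only cell in column 2 that can hold 3 is (3,2).
Therefore (3,2) = 3.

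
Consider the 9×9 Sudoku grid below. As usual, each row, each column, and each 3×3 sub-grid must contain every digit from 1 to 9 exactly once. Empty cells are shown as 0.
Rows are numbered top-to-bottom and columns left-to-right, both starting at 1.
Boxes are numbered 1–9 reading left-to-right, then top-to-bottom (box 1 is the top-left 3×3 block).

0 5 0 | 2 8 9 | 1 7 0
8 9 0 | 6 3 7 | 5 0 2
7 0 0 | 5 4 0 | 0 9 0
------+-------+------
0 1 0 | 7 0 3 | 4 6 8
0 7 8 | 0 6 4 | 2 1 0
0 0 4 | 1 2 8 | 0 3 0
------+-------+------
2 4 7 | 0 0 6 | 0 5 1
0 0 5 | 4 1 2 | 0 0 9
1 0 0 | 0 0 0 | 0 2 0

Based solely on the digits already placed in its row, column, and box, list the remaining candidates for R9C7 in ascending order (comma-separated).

Row 9 already contains {1, 2}.
Column 7 already contains {1, 2, 4, 5}.
Its 3×3 block (box 9) already contains {1, 2, 5, 9}.
Removing those from 1–9 leaves {3, 6, 7, 8} as the candidates for R9C7.

3,6,7,8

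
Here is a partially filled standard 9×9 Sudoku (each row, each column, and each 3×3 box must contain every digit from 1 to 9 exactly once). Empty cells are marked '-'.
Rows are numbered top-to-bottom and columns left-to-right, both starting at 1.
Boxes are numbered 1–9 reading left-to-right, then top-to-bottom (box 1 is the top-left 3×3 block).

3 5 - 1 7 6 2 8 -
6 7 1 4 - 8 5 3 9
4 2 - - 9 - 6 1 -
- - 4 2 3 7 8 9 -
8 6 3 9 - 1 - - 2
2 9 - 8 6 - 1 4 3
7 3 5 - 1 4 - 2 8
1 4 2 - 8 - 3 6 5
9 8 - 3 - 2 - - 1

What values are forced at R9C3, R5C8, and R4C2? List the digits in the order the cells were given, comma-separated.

For R9C3:
  Row 9 already contains {1, 2, 3, 8, 9}.
  Column 3 already contains {1, 2, 3, 4, 5}.
  Its 3×3 block (box 7) already contains {1, 2, 3, 4, 5, 7, 8, 9}.
  The only value from 1–9 not eliminated is 6, so R9C3 = 6.
For R5C8:
  Consider where 5 can go in column 8.
  R9C8 is out (box 9 already has a 5).
  So the only cell in column 8 that can hold 5 is R5C8.
  So R5C8 = 5.
For R4C2:
  Row 4 already contains {2, 3, 4, 7, 8, 9}.
  Column 2 already contains {2, 3, 4, 5, 6, 7, 8, 9}.
  Its 3×3 block (box 4) already contains {2, 3, 4, 6, 8, 9}.
  The only value from 1–9 not eliminated is 1, so R4C2 = 1.

6,5,1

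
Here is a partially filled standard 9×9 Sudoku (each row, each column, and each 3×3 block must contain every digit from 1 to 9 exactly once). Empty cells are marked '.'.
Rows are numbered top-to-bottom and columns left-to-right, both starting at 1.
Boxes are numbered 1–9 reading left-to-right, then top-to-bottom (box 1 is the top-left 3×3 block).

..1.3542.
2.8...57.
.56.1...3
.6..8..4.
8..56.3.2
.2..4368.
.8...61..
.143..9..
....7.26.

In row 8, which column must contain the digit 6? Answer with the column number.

Consider where 6 can go in row 8.
r8c5 is out (column 5 already has a 6).
r8c6 is out (column 6 already has a 6).
r8c8 is out (column 8 already has a 6).
r8c9 is out (box 9 already has a 6).
So the only cell in row 8 that can hold 6 is r8c1.
That is column 1.

1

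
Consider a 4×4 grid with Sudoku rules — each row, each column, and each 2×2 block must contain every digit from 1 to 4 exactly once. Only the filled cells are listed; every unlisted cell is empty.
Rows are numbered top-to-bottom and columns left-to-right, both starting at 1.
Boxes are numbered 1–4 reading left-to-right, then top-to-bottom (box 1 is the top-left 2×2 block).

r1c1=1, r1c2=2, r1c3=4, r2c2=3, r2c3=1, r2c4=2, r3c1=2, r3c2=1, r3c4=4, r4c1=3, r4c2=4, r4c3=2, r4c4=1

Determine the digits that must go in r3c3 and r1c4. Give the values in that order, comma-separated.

3,3

For r3c3:
  Row 3 already contains {1, 2, 4}.
  Column 3 already contains {1, 2, 4}.
  Its 2×2 block (box 4) already contains {1, 2, 4}.
  The only value from 1–4 not eliminated is 3, so r3c3 = 3.
For r1c4:
  Row 1 already contains {1, 2, 4}.
  Column 4 already contains {1, 2, 4}.
  Its 2×2 block (box 2) already contains {1, 2, 4}.
  The only value from 1–4 not eliminated is 3, so r1c4 = 3.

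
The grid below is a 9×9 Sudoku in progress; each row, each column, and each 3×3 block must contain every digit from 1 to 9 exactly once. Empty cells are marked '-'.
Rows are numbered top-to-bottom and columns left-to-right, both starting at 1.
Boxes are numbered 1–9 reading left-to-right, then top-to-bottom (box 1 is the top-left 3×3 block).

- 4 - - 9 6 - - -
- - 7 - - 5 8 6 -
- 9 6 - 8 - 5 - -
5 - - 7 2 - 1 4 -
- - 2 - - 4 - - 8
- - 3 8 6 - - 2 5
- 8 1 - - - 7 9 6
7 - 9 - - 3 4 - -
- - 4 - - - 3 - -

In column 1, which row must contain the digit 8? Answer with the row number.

Consider where 8 can go in column 1.
r2c1 is out (row 2 already has a 8). r3c1 is out (row 3 already has a 8). r5c1 is out (row 5 already has a 8). r6c1 is out (row 6 already has a 8). The remaining empty cells in column 1 are similarly blocked.
So the only cell in column 1 that can hold 8 is r1c1.
That is row 1.

1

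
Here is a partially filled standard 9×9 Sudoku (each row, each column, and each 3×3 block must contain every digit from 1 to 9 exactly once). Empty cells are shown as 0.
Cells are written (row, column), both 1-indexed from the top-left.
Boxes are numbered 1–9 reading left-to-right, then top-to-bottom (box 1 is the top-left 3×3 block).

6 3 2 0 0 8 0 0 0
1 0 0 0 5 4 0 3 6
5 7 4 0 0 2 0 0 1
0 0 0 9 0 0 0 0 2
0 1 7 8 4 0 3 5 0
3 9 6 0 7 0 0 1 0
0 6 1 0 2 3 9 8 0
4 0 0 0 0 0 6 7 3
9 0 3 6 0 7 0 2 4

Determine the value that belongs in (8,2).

2

Cell (8,2) itself could take any of {2, 5, 8} by direct elimination.
Consider where 2 can go in column 2.
(2,2) is out (box 1 already has a 2).
(4,2) is out (row 4 already has a 2).
(9,2) is out (row 9 already has a 2).
So the only cell in column 2 that can hold 2 is (8,2).
Therefore (8,2) = 2.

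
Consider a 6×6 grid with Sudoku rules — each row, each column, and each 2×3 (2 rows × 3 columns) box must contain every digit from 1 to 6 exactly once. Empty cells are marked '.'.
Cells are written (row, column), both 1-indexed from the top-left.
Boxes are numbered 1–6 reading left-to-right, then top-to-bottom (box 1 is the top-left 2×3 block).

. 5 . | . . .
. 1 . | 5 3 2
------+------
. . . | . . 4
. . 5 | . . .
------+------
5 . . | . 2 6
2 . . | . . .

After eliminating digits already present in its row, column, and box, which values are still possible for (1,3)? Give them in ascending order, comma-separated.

2,3,4,6

Row 1 already contains {5}.
Column 3 already contains {5}.
Its 2×3 block (box 1) already contains {1, 5}.
Removing those from 1–6 leaves {2, 3, 4, 6} as the candidates for (1,3).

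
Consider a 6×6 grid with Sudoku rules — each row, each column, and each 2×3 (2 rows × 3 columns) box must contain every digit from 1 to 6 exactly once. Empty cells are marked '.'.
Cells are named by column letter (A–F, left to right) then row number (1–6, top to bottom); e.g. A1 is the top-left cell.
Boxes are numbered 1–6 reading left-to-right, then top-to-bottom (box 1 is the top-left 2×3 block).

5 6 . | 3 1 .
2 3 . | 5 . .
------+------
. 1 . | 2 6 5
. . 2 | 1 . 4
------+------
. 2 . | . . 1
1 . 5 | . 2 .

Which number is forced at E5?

Cell E5 itself could take any of {3, 4, 5} by direct elimination.
Consider where 5 can go in column E.
E2 is out (row 2 already has a 5).
E4 is out (box 4 already has a 5).
So the only cell in column E that can hold 5 is E5.
Therefore E5 = 5.

5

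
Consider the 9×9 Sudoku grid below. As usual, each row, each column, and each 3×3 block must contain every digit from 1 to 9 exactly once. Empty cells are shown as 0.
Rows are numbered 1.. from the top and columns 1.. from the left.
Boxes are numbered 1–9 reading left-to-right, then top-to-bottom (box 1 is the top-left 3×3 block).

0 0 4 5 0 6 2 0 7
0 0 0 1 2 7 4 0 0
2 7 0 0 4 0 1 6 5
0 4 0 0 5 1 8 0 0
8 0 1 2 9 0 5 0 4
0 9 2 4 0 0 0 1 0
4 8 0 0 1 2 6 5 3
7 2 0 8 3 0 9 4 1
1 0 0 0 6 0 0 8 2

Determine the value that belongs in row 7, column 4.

7

Cell row 7, column 4 itself could take any of {7, 9} by direct elimination.
Consider where 7 can go in row 7.
row 7, column 3 is out (box 7 already has a 7).
So the only cell in row 7 that can hold 7 is row 7, column 4.
Therefore row 7, column 4 = 7.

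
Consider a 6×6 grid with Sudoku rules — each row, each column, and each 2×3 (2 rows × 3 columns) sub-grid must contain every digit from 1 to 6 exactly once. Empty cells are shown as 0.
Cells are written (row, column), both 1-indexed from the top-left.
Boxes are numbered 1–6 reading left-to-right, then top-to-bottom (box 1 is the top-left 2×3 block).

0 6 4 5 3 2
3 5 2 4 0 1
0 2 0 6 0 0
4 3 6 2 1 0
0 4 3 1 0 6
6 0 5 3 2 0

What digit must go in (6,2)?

1

Row 6 already contains {2, 3, 5, 6}.
Column 2 already contains {2, 3, 4, 5, 6}.
Its 2×3 block (box 5) already contains {3, 4, 5, 6}.
The only value from 1–6 not eliminated is 1, so (6,2) = 1.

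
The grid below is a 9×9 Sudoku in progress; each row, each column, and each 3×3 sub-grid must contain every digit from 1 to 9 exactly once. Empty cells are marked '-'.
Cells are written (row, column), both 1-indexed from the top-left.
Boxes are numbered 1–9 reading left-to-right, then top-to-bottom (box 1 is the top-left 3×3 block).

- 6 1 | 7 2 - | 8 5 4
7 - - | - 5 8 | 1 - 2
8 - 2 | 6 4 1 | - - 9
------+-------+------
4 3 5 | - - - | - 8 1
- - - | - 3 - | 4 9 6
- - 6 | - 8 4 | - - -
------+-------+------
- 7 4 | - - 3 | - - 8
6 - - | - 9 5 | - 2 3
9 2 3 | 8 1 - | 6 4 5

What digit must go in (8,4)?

4

Row 8 already contains {2, 3, 5, 6, 9}.
Column 4 already contains {6, 7, 8}.
Its 3×3 block (box 8) already contains {1, 3, 5, 8, 9}.
The only value from 1–9 not eliminated is 4, so (8,4) = 4.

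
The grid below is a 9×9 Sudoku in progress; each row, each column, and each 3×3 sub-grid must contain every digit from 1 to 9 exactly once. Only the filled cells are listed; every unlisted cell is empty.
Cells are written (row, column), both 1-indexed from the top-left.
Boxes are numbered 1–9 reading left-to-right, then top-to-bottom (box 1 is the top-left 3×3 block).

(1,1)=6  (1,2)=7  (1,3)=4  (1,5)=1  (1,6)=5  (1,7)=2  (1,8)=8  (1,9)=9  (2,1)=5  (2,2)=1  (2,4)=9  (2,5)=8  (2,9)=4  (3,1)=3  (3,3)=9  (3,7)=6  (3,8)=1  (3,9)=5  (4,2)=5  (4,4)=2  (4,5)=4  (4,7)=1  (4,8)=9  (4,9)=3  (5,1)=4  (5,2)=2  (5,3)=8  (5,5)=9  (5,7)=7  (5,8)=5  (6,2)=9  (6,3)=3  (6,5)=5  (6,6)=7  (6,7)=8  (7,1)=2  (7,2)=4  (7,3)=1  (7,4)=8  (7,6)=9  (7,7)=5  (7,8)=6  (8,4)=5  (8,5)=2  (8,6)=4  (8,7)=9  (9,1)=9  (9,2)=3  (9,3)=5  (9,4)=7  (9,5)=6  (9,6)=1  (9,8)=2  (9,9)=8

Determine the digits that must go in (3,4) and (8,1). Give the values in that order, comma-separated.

4,8

For (3,4):
  Row 3 already contains {1, 3, 5, 6, 9}.
  Column 4 already contains {2, 5, 7, 8, 9}.
  Its 3×3 block (box 2) already contains {1, 5, 8, 9}.
  The only value from 1–9 not eliminated is 4, so (3,4) = 4.
For (8,1):
  Consider where 8 can go in column 1.
  (4,1) is out (box 4 already has a 8).
  (6,1) is out (row 6 already has a 8).
  So the only cell in column 1 that can hold 8 is (8,1).
  So (8,1) = 8.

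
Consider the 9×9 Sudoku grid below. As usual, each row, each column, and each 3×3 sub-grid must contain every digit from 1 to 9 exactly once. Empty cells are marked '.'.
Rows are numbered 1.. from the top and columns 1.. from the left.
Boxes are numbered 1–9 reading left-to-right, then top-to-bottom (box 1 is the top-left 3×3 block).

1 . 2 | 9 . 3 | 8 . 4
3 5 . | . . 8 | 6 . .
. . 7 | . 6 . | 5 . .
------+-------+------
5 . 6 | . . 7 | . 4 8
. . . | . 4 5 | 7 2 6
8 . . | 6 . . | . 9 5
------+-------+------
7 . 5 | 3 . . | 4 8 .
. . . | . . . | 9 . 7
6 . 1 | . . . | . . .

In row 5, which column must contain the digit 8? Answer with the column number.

4

Consider where 8 can go in row 5.
row 5, column 1 is out (column 1 already has a 8).
row 5, column 2 is out (box 4 already has a 8).
row 5, column 3 is out (box 4 already has a 8).
So the only cell in row 5 that can hold 8 is row 5, column 4.
That is column 4.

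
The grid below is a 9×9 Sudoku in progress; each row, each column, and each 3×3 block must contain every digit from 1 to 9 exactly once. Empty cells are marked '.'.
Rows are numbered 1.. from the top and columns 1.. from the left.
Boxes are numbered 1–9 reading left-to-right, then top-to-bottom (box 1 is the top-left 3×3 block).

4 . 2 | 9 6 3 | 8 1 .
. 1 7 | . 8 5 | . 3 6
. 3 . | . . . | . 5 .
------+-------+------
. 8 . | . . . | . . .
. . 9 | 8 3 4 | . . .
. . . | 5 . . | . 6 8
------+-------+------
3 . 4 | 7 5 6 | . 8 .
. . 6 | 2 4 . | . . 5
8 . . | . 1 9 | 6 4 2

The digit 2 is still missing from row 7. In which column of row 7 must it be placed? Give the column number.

2

Consider where 2 can go in row 7.
row 7, column 7 is out (box 9 already has a 2).
row 7, column 9 is out (column 9 already has a 2).
So the only cell in row 7 that can hold 2 is row 7, column 2.
That is column 2.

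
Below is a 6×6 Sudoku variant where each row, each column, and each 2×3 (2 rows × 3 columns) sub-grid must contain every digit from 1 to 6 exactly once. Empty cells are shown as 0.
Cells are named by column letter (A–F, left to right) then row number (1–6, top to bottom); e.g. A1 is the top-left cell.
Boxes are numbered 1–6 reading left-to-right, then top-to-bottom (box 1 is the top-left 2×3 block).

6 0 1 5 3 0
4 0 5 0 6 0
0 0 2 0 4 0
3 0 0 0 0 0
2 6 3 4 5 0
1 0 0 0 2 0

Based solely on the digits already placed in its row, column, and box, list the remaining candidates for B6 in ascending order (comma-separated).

4,5

Row 6 already contains {1, 2}.
Column B already contains {6}.
Its 2×3 block (box 5) already contains {1, 2, 3, 6}.
Removing those from 1–6 leaves {4, 5} as the candidates for B6.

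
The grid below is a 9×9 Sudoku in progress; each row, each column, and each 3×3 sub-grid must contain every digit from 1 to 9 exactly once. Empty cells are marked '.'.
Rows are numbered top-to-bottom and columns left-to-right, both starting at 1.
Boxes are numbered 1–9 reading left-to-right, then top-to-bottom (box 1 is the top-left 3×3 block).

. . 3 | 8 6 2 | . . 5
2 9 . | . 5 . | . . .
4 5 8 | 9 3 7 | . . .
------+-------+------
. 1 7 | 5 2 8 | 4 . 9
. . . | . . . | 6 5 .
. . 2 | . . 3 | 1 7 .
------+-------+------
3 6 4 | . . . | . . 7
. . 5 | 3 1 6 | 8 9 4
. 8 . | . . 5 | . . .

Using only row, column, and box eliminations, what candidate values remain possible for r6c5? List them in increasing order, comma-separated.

4,9

Row 6 already contains {1, 2, 3, 7}.
Column 5 already contains {1, 2, 3, 5, 6}.
Its 3×3 block (box 5) already contains {2, 3, 5, 8}.
Removing those from 1–9 leaves {4, 9} as the candidates for r6c5.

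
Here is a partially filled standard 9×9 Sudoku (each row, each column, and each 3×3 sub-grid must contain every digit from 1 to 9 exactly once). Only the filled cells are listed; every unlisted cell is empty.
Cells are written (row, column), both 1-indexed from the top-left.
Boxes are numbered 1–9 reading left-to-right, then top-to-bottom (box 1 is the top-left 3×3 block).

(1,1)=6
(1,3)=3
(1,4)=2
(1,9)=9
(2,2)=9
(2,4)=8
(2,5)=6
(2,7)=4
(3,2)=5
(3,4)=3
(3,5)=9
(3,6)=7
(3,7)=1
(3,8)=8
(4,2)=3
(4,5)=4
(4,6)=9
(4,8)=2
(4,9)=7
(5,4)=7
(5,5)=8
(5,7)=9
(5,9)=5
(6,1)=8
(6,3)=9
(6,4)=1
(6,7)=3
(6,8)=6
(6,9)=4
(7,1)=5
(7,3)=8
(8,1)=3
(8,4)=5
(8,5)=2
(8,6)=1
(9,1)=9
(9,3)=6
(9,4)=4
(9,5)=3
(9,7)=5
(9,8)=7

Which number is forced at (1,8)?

Row 1 already contains {2, 3, 6, 9}.
Column 8 already contains {2, 6, 7, 8}.
Its 3×3 block (box 3) already contains {1, 4, 8, 9}.
The only value from 1–9 not eliminated is 5, so (1,8) = 5.

5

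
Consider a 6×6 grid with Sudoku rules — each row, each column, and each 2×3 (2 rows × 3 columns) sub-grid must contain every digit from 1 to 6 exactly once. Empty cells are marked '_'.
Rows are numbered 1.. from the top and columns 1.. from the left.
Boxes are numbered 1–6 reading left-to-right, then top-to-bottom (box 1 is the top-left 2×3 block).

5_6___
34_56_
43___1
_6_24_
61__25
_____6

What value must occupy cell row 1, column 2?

2

Row 1 already contains {5, 6}.
Column 2 already contains {1, 3, 4, 6}.
Its 2×3 block (box 1) already contains {3, 4, 5, 6}.
The only value from 1–6 not eliminated is 2, so row 1, column 2 = 2.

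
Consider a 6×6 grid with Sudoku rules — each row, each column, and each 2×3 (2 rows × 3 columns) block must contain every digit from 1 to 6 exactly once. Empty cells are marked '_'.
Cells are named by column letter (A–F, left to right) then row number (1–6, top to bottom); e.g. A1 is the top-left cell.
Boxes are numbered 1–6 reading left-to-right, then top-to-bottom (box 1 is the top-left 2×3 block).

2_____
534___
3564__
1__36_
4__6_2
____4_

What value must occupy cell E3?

Cell E3 itself could take any of {1, 2} by direct elimination.
Consider where 2 can go in row 3.
F3 is out (column F already has a 2).
So the only cell in row 3 that can hold 2 is E3.
Therefore E3 = 2.

2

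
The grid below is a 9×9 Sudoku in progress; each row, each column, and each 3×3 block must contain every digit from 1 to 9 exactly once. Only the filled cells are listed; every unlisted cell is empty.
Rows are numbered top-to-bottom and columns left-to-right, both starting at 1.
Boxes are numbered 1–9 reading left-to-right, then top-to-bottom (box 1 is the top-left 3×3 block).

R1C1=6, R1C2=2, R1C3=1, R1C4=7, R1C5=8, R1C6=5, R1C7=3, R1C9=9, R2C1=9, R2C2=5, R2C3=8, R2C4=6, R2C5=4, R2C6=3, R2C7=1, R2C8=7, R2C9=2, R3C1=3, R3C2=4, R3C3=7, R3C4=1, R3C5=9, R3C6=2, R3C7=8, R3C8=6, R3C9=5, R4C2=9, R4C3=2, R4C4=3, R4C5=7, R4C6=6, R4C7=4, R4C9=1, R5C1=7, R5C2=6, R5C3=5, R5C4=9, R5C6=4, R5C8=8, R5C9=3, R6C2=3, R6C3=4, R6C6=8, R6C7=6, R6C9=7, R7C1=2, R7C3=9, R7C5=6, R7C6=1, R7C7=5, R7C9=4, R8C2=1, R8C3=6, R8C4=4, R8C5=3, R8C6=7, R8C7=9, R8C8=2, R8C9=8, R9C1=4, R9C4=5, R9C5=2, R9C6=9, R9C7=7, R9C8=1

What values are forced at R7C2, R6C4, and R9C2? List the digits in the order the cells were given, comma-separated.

For R7C2:
  Consider where 7 can go in box 7.
  R8C1 is out (row 8 already has a 7).
  R9C2 is out (row 9 already has a 7).
  R9C3 is out (row 9 already has a 7).
  So the only cell in box 7 that can hold 7 is R7C2.
  So R7C2 = 7.
For R6C4:
  Row 6 already contains {3, 4, 6, 7, 8}.
  Column 4 already contains {1, 3, 4, 5, 6, 7, 9}.
  Its 3×3 block (box 5) already contains {3, 4, 6, 7, 8, 9}.
  The only value from 1–9 not eliminated is 2, so R6C4 = 2.
For R9C2:
  Row 9 already contains {1, 2, 4, 5, 7, 9}.
  Column 2 already contains {1, 2, 3, 4, 5, 6, 9}.
  Its 3×3 block (box 7) already contains {1, 2, 4, 6, 9}.
  The only value from 1–9 not eliminated is 8, so R9C2 = 8.

7,2,8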